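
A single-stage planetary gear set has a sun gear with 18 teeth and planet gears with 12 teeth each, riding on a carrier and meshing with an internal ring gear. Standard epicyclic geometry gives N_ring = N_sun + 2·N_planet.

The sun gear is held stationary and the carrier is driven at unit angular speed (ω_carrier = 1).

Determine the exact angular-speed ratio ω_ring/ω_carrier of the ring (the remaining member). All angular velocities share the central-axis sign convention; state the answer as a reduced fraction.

10/7

N_ring = 18 + 2·12 = 42
18(ω_s−ω_c) = −42(ω_r−ω_c),  ω_s=0, ω_c=1
ω_r = 1 − (18/42)(0−1) = 10/7
ω_r/ω_c = 10/7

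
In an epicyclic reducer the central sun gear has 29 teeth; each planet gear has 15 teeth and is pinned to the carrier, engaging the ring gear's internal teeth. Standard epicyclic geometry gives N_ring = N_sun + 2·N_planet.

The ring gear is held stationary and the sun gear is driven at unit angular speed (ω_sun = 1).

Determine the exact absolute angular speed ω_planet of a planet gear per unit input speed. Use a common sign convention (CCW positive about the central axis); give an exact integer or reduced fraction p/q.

N_ring = 29 + 2·15 = 59
29(ω_s−ω_c) = −59(ω_r−ω_c),  ω_r=0, ω_s=1
29(1−ω_c) = −59(0−ω_c)  ⇒  88ω_c = 29  ⇒  ω_c = 29/88
sun–planet: 29·(1−29/88) = −15·(ω_p−ω_c)  ⇒  ω_p−ω_c = −(29/15)·(59/88) = -1711/1320
ω_p = 29/88 − 1711/1320 = -29/30

-29/30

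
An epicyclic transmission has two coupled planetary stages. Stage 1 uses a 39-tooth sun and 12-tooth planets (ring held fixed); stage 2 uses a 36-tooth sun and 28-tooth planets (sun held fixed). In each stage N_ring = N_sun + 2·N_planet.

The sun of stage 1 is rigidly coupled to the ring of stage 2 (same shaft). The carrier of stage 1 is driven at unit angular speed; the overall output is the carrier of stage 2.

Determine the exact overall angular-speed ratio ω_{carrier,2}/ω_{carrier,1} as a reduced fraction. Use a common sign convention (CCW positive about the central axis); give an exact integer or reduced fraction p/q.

Stage 1: N_ring = 39 + 2·12 = 63
Stage 1: 39(ω_s−ω_c) = −63(ω_r−ω_c),  ω_r=0, ω_c=1
Stage 1: ω_s = 1 − (63/39)(0−1) = 34/13
  ⇒ ω_s¹/ω_c¹ = 34/13
Stage 2: N_ring = 36 + 2·28 = 92
Stage 2: 36(ω_s−ω_c) = −92(ω_r−ω_c),  ω_s=0, ω_r=1
Stage 2: 36(0−ω_c) = −92(1−ω_c)  ⇒  128ω_c = 92  ⇒  ω_c = 23/32
  ⇒ ω_c²/ω_r² = 23/32
Coupling ω_r² = ω_s¹ ⇒ overall = 34/13 × 23/32 = 391/208

391/208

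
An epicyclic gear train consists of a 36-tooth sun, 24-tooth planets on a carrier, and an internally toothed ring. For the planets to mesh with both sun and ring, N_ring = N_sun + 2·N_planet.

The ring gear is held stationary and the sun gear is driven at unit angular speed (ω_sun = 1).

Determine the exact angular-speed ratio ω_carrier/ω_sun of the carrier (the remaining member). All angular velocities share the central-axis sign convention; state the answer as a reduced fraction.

3/10

N_ring = 36 + 2·24 = 84
36(ω_s−ω_c) = −84(ω_r−ω_c),  ω_r=0, ω_s=1
36(1−ω_c) = −84(0−ω_c)  ⇒  120ω_c = 36  ⇒  ω_c = 3/10
ω_c/ω_s = 3/10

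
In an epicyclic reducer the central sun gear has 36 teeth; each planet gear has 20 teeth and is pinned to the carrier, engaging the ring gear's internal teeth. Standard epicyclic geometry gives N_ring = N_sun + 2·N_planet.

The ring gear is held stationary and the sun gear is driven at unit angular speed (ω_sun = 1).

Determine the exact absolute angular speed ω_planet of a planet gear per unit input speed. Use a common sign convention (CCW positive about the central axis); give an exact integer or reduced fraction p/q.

N_ring = 36 + 2·20 = 76
36(ω_s−ω_c) = −76(ω_r−ω_c),  ω_r=0, ω_s=1
36(1−ω_c) = −76(0−ω_c)  ⇒  112ω_c = 36  ⇒  ω_c = 9/28
sun–planet: 36·(1−9/28) = −20·(ω_p−ω_c)  ⇒  ω_p−ω_c = −(36/20)·(19/28) = -171/140
ω_p = 9/28 − 171/140 = -9/10

-9/10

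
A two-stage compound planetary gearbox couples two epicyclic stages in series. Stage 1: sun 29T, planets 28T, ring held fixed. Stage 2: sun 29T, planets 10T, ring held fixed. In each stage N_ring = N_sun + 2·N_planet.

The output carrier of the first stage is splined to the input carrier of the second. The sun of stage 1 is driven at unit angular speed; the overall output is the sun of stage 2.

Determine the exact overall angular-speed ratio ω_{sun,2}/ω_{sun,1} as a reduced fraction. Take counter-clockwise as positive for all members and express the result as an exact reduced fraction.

13/19

Stage 1: N_ring = 29 + 2·28 = 85
Stage 1: 29(ω_s−ω_c) = −85(ω_r−ω_c),  ω_r=0, ω_s=1
Stage 1: 29(1−ω_c) = −85(0−ω_c)  ⇒  114ω_c = 29  ⇒  ω_c = 29/114
  ⇒ ω_c¹/ω_s¹ = 29/114
Stage 2: N_ring = 29 + 2·10 = 49
Stage 2: 29(ω_s−ω_c) = −49(ω_r−ω_c),  ω_r=0, ω_c=1
Stage 2: ω_s = 1 − (49/29)(0−1) = 78/29
  ⇒ ω_s²/ω_c² = 78/29
Coupling ω_c² = ω_c¹ ⇒ overall = 29/114 × 78/29 = 13/19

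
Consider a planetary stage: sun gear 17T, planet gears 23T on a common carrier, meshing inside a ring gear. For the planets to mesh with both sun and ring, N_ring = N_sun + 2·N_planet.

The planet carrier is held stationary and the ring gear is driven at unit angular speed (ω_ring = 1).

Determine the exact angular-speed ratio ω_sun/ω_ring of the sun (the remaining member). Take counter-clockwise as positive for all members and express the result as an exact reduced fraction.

N_ring = 17 + 2·23 = 63
17(ω_s−ω_c) = −63(ω_r−ω_c),  ω_c=0, ω_r=1
ω_s = 0 − (63/17)(1−0) = -63/17
ω_s/ω_r = -63/17

-63/17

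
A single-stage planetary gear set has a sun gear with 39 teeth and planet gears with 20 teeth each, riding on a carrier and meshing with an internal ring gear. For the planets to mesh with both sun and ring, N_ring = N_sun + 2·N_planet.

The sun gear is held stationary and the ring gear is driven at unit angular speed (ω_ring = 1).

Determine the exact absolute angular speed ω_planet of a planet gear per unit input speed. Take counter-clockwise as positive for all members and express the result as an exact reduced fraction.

79/40

N_ring = 39 + 2·20 = 79
39(ω_s−ω_c) = −79(ω_r−ω_c),  ω_s=0, ω_r=1
39(0−ω_c) = −79(1−ω_c)  ⇒  118ω_c = 79  ⇒  ω_c = 79/118
sun–planet: 39·(0−79/118) = −20·(ω_p−ω_c)  ⇒  ω_p−ω_c = −(39/20)·(-79/118) = 3081/2360
ω_p = 79/118 + 3081/2360 = 79/40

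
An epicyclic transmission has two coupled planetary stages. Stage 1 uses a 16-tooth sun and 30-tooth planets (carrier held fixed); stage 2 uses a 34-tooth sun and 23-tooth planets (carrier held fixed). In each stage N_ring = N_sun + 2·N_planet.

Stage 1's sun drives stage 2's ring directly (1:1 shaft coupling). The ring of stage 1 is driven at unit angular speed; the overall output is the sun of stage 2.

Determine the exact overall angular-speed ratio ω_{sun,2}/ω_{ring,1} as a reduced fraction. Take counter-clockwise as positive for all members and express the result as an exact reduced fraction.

Stage 1: N_ring = 16 + 2·30 = 76
Stage 1: 16(ω_s−ω_c) = −76(ω_r−ω_c),  ω_c=0, ω_r=1
Stage 1: ω_s = 0 − (76/16)(1−0) = -19/4
  ⇒ ω_s¹/ω_r¹ = -19/4
Stage 2: N_ring = 34 + 2·23 = 80
Stage 2: 34(ω_s−ω_c) = −80(ω_r−ω_c),  ω_c=0, ω_r=1
Stage 2: ω_s = 0 − (80/34)(1−0) = -40/17
  ⇒ ω_s²/ω_r² = -40/17
Coupling ω_r² = ω_s¹ ⇒ overall = -19/4 × -40/17 = 190/17

190/17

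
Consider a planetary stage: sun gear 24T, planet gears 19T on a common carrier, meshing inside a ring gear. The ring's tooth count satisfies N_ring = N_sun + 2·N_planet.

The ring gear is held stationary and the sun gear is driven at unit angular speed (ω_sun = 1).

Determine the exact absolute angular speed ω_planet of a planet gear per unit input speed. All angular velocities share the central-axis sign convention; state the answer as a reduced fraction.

N_ring = 24 + 2·19 = 62
24(ω_s−ω_c) = −62(ω_r−ω_c),  ω_r=0, ω_s=1
24(1−ω_c) = −62(0−ω_c)  ⇒  86ω_c = 24  ⇒  ω_c = 12/43
sun–planet: 24·(1−12/43) = −19·(ω_p−ω_c)  ⇒  ω_p−ω_c = −(24/19)·(31/43) = -744/817
ω_p = 12/43 − 744/817 = -12/19

-12/19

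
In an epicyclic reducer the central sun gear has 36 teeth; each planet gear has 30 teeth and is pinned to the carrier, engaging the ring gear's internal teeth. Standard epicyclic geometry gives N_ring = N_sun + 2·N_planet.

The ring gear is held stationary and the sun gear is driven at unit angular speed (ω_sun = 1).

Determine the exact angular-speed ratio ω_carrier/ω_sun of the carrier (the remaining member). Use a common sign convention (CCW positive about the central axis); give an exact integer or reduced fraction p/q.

N_ring = 36 + 2·30 = 96
36(ω_s−ω_c) = −96(ω_r−ω_c),  ω_r=0, ω_s=1
36(1−ω_c) = −96(0−ω_c)  ⇒  132ω_c = 36  ⇒  ω_c = 3/11
ω_c/ω_s = 3/11

3/11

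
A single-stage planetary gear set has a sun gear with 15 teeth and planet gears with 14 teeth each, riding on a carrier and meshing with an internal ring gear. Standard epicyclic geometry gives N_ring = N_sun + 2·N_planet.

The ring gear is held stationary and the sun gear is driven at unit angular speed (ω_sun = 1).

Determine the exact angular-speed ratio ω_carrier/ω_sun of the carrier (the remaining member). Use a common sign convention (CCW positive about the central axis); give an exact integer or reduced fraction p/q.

15/58

N_ring = 15 + 2·14 = 43
15(ω_s−ω_c) = −43(ω_r−ω_c),  ω_r=0, ω_s=1
15(1−ω_c) = −43(0−ω_c)  ⇒  58ω_c = 15  ⇒  ω_c = 15/58
ω_c/ω_s = 15/58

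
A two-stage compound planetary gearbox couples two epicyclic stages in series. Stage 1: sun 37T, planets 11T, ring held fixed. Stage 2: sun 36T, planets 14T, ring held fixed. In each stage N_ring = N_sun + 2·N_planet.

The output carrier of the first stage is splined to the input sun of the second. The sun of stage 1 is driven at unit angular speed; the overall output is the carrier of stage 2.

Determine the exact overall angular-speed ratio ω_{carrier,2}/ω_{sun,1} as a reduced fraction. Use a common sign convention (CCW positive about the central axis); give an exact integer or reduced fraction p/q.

Stage 1: N_ring = 37 + 2·11 = 59
Stage 1: 37(ω_s−ω_c) = −59(ω_r−ω_c),  ω_r=0, ω_s=1
Stage 1: 37(1−ω_c) = −59(0−ω_c)  ⇒  96ω_c = 37  ⇒  ω_c = 37/96
  ⇒ ω_c¹/ω_s¹ = 37/96
Stage 2: N_ring = 36 + 2·14 = 64
Stage 2: 36(ω_s−ω_c) = −64(ω_r−ω_c),  ω_r=0, ω_s=1
Stage 2: 36(1−ω_c) = −64(0−ω_c)  ⇒  100ω_c = 36  ⇒  ω_c = 9/25
  ⇒ ω_c²/ω_s² = 9/25
Coupling ω_s² = ω_c¹ ⇒ overall = 37/96 × 9/25 = 111/800

111/800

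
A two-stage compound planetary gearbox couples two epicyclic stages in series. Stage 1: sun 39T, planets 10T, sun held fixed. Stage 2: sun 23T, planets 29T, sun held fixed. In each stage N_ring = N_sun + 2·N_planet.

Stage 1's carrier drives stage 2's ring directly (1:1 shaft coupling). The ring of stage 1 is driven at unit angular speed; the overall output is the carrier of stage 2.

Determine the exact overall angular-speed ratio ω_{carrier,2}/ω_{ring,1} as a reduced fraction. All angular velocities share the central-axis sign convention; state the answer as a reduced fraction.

Stage 1: N_ring = 39 + 2·10 = 59
Stage 1: 39(ω_s−ω_c) = −59(ω_r−ω_c),  ω_s=0, ω_r=1
Stage 1: 39(0−ω_c) = −59(1−ω_c)  ⇒  98ω_c = 59  ⇒  ω_c = 59/98
  ⇒ ω_c¹/ω_r¹ = 59/98
Stage 2: N_ring = 23 + 2·29 = 81
Stage 2: 23(ω_s−ω_c) = −81(ω_r−ω_c),  ω_s=0, ω_r=1
Stage 2: 23(0−ω_c) = −81(1−ω_c)  ⇒  104ω_c = 81  ⇒  ω_c = 81/104
  ⇒ ω_c²/ω_r² = 81/104
Coupling ω_r² = ω_c¹ ⇒ overall = 59/98 × 81/104 = 4779/10192

4779/10192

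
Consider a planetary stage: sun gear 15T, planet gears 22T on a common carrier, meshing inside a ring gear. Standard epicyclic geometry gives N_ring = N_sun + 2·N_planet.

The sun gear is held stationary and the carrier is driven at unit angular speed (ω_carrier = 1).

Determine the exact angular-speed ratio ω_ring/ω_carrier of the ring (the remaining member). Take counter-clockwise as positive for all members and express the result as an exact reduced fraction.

74/59

N_ring = 15 + 2·22 = 59
15(ω_s−ω_c) = −59(ω_r−ω_c),  ω_s=0, ω_c=1
ω_r = 1 − (15/59)(0−1) = 74/59
ω_r/ω_c = 74/59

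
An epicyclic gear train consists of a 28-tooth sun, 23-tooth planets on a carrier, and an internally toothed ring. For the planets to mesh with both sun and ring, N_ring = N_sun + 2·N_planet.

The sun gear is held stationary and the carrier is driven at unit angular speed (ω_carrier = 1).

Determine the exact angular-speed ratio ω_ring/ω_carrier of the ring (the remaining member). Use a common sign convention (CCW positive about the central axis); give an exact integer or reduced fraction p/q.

N_ring = 28 + 2·23 = 74
28(ω_s−ω_c) = −74(ω_r−ω_c),  ω_s=0, ω_c=1
ω_r = 1 − (28/74)(0−1) = 51/37
ω_r/ω_c = 51/37

51/37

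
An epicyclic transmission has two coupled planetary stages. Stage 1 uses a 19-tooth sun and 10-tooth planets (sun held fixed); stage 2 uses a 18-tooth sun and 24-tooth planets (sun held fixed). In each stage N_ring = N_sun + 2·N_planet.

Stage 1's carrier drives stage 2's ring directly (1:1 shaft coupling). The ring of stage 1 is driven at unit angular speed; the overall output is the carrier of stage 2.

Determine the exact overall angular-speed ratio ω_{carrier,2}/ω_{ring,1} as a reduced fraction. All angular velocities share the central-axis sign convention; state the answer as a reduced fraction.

Stage 1: N_ring = 19 + 2·10 = 39
Stage 1: 19(ω_s−ω_c) = −39(ω_r−ω_c),  ω_s=0, ω_r=1
Stage 1: 19(0−ω_c) = −39(1−ω_c)  ⇒  58ω_c = 39  ⇒  ω_c = 39/58
  ⇒ ω_c¹/ω_r¹ = 39/58
Stage 2: N_ring = 18 + 2·24 = 66
Stage 2: 18(ω_s−ω_c) = −66(ω_r−ω_c),  ω_s=0, ω_r=1
Stage 2: 18(0−ω_c) = −66(1−ω_c)  ⇒  84ω_c = 66  ⇒  ω_c = 11/14
  ⇒ ω_c²/ω_r² = 11/14
Coupling ω_r² = ω_c¹ ⇒ overall = 39/58 × 11/14 = 429/812

429/812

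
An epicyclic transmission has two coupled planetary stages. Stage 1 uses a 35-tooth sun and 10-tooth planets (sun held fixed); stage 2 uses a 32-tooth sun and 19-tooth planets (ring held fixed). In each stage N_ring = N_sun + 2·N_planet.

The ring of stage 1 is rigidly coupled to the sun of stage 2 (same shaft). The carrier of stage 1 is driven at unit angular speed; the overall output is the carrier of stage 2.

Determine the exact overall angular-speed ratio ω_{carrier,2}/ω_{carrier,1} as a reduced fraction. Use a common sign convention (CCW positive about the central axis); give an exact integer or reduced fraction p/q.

Stage 1: N_ring = 35 + 2·10 = 55
Stage 1: 35(ω_s−ω_c) = −55(ω_r−ω_c),  ω_s=0, ω_c=1
Stage 1: ω_r = 1 − (35/55)(0−1) = 18/11
  ⇒ ω_r¹/ω_c¹ = 18/11
Stage 2: N_ring = 32 + 2·19 = 70
Stage 2: 32(ω_s−ω_c) = −70(ω_r−ω_c),  ω_r=0, ω_s=1
Stage 2: 32(1−ω_c) = −70(0−ω_c)  ⇒  102ω_c = 32  ⇒  ω_c = 16/51
  ⇒ ω_c²/ω_s² = 16/51
Coupling ω_s² = ω_r¹ ⇒ overall = 18/11 × 16/51 = 96/187

96/187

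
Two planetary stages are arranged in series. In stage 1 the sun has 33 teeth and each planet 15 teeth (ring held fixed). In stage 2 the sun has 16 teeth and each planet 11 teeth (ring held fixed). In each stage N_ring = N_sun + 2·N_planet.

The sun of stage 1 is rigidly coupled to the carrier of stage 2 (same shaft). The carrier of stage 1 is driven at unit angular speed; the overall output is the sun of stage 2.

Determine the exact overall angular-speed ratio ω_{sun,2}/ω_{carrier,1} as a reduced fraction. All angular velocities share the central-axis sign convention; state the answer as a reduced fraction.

Stage 1: N_ring = 33 + 2·15 = 63
Stage 1: 33(ω_s−ω_c) = −63(ω_r−ω_c),  ω_r=0, ω_c=1
Stage 1: ω_s = 1 − (63/33)(0−1) = 32/11
  ⇒ ω_s¹/ω_c¹ = 32/11
Stage 2: N_ring = 16 + 2·11 = 38
Stage 2: 16(ω_s−ω_c) = −38(ω_r−ω_c),  ω_r=0, ω_c=1
Stage 2: ω_s = 1 − (38/16)(0−1) = 27/8
  ⇒ ω_s²/ω_c² = 27/8
Coupling ω_c² = ω_s¹ ⇒ overall = 32/11 × 27/8 = 108/11

108/11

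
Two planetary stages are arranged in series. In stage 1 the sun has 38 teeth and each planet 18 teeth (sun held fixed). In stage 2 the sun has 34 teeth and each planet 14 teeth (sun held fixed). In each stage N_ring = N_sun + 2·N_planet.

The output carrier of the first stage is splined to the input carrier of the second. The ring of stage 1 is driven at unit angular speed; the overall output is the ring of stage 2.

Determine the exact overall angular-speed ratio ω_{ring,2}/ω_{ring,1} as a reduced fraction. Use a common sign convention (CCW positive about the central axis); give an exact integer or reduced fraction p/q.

222/217

Stage 1: N_ring = 38 + 2·18 = 74
Stage 1: 38(ω_s−ω_c) = −74(ω_r−ω_c),  ω_s=0, ω_r=1
Stage 1: 38(0−ω_c) = −74(1−ω_c)  ⇒  112ω_c = 74  ⇒  ω_c = 37/56
  ⇒ ω_c¹/ω_r¹ = 37/56
Stage 2: N_ring = 34 + 2·14 = 62
Stage 2: 34(ω_s−ω_c) = −62(ω_r−ω_c),  ω_s=0, ω_c=1
Stage 2: ω_r = 1 − (34/62)(0−1) = 48/31
  ⇒ ω_r²/ω_c² = 48/31
Coupling ω_c² = ω_c¹ ⇒ overall = 37/56 × 48/31 = 222/217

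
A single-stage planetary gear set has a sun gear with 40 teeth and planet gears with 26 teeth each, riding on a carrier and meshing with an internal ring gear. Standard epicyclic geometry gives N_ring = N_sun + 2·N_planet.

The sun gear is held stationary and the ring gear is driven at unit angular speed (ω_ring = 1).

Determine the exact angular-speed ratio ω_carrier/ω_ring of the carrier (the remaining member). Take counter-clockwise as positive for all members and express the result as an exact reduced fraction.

23/33

N_ring = 40 + 2·26 = 92
40(ω_s−ω_c) = −92(ω_r−ω_c),  ω_s=0, ω_r=1
40(0−ω_c) = −92(1−ω_c)  ⇒  132ω_c = 92  ⇒  ω_c = 23/33
ω_c/ω_r = 23/33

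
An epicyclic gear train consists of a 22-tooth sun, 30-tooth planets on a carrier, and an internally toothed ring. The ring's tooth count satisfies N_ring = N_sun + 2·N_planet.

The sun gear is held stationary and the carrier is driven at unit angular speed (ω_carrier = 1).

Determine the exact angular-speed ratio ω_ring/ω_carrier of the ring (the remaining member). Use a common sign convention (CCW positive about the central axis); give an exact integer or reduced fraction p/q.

N_ring = 22 + 2·30 = 82
22(ω_s−ω_c) = −82(ω_r−ω_c),  ω_s=0, ω_c=1
ω_r = 1 − (22/82)(0−1) = 52/41
ω_r/ω_c = 52/41

52/41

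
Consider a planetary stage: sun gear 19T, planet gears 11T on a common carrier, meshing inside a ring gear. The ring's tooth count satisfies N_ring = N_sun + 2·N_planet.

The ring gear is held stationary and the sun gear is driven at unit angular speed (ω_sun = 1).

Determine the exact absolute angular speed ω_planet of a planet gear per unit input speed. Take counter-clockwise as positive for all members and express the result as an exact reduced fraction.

N_ring = 19 + 2·11 = 41
19(ω_s−ω_c) = −41(ω_r−ω_c),  ω_r=0, ω_s=1
19(1−ω_c) = −41(0−ω_c)  ⇒  60ω_c = 19  ⇒  ω_c = 19/60
sun–planet: 19·(1−19/60) = −11·(ω_p−ω_c)  ⇒  ω_p−ω_c = −(19/11)·(41/60) = -779/660
ω_p = 19/60 − 779/660 = -19/22

-19/22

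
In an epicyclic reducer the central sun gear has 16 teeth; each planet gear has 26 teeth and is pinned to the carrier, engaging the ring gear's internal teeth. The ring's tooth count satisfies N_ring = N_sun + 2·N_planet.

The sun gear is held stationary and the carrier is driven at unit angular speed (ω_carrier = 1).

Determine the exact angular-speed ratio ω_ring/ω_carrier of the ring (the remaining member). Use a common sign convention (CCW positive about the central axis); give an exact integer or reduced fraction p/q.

N_ring = 16 + 2·26 = 68
16(ω_s−ω_c) = −68(ω_r−ω_c),  ω_s=0, ω_c=1
ω_r = 1 − (16/68)(0−1) = 21/17
ω_r/ω_c = 21/17

21/17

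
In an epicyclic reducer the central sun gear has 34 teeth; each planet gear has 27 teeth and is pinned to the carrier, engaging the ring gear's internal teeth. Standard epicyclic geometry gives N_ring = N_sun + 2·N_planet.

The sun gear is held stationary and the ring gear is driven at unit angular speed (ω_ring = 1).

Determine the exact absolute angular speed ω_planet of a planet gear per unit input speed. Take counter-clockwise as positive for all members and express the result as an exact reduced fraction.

44/27

N_ring = 34 + 2·27 = 88
34(ω_s−ω_c) = −88(ω_r−ω_c),  ω_s=0, ω_r=1
34(0−ω_c) = −88(1−ω_c)  ⇒  122ω_c = 88  ⇒  ω_c = 44/61
sun–planet: 34·(0−44/61) = −27·(ω_p−ω_c)  ⇒  ω_p−ω_c = −(34/27)·(-44/61) = 1496/1647
ω_p = 44/61 + 1496/1647 = 44/27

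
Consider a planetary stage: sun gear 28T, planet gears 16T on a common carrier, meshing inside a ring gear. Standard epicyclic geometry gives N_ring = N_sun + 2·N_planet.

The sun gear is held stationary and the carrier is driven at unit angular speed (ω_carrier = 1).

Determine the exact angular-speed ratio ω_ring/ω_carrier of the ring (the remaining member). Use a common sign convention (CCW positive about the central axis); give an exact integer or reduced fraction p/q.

22/15

N_ring = 28 + 2·16 = 60
28(ω_s−ω_c) = −60(ω_r−ω_c),  ω_s=0, ω_c=1
ω_r = 1 − (28/60)(0−1) = 22/15
ω_r/ω_c = 22/15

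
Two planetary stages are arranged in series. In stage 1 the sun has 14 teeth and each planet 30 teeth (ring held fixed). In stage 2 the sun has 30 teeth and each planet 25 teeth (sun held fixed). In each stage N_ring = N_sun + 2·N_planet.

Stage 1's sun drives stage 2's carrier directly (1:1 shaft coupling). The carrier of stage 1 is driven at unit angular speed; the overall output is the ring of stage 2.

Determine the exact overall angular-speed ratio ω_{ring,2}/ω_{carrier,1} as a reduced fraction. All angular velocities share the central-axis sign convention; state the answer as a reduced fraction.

121/14

Stage 1: N_ring = 14 + 2·30 = 74
Stage 1: 14(ω_s−ω_c) = −74(ω_r−ω_c),  ω_r=0, ω_c=1
Stage 1: ω_s = 1 − (74/14)(0−1) = 44/7
  ⇒ ω_s¹/ω_c¹ = 44/7
Stage 2: N_ring = 30 + 2·25 = 80
Stage 2: 30(ω_s−ω_c) = −80(ω_r−ω_c),  ω_s=0, ω_c=1
Stage 2: ω_r = 1 − (30/80)(0−1) = 11/8
  ⇒ ω_r²/ω_c² = 11/8
Coupling ω_c² = ω_s¹ ⇒ overall = 44/7 × 11/8 = 121/14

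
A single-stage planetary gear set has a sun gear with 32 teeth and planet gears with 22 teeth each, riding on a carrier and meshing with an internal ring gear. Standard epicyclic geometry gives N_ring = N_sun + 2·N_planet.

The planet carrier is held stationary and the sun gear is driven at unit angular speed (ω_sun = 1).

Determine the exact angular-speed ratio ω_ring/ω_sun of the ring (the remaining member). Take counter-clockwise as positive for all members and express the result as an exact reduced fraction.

N_ring = 32 + 2·22 = 76
32(ω_s−ω_c) = −76(ω_r−ω_c),  ω_c=0, ω_s=1
ω_r = 0 − (32/76)(1−0) = -8/19
ω_r/ω_s = -8/19

-8/19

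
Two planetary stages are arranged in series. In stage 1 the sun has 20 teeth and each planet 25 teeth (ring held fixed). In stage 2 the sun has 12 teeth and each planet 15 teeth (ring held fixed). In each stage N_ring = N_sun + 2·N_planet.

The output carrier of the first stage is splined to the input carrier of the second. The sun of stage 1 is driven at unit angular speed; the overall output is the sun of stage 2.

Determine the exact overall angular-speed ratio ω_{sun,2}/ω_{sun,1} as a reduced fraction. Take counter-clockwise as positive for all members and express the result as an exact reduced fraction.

1

Stage 1: N_ring = 20 + 2·25 = 70
Stage 1: 20(ω_s−ω_c) = −70(ω_r−ω_c),  ω_r=0, ω_s=1
Stage 1: 20(1−ω_c) = −70(0−ω_c)  ⇒  90ω_c = 20  ⇒  ω_c = 2/9
  ⇒ ω_c¹/ω_s¹ = 2/9
Stage 2: N_ring = 12 + 2·15 = 42
Stage 2: 12(ω_s−ω_c) = −42(ω_r−ω_c),  ω_r=0, ω_c=1
Stage 2: ω_s = 1 − (42/12)(0−1) = 9/2
  ⇒ ω_s²/ω_c² = 9/2
Coupling ω_c² = ω_c¹ ⇒ overall = 2/9 × 9/2 = 1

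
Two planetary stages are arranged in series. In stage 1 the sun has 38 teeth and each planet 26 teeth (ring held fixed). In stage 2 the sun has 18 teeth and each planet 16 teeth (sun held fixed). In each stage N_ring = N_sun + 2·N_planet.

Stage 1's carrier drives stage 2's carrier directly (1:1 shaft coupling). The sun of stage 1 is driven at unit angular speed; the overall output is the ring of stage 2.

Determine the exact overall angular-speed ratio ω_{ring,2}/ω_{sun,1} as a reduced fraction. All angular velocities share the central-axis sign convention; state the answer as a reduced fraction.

Stage 1: N_ring = 38 + 2·26 = 90
Stage 1: 38(ω_s−ω_c) = −90(ω_r−ω_c),  ω_r=0, ω_s=1
Stage 1: 38(1−ω_c) = −90(0−ω_c)  ⇒  128ω_c = 38  ⇒  ω_c = 19/64
  ⇒ ω_c¹/ω_s¹ = 19/64
Stage 2: N_ring = 18 + 2·16 = 50
Stage 2: 18(ω_s−ω_c) = −50(ω_r−ω_c),  ω_s=0, ω_c=1
Stage 2: ω_r = 1 − (18/50)(0−1) = 34/25
  ⇒ ω_r²/ω_c² = 34/25
Coupling ω_c² = ω_c¹ ⇒ overall = 19/64 × 34/25 = 323/800

323/800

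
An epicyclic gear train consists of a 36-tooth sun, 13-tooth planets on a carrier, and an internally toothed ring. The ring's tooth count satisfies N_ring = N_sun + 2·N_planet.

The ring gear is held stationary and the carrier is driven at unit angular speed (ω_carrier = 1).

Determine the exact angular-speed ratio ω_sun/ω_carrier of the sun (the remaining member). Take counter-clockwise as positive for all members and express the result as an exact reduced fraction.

49/18

N_ring = 36 + 2·13 = 62
36(ω_s−ω_c) = −62(ω_r−ω_c),  ω_r=0, ω_c=1
ω_s = 1 − (62/36)(0−1) = 49/18
ω_s/ω_c = 49/18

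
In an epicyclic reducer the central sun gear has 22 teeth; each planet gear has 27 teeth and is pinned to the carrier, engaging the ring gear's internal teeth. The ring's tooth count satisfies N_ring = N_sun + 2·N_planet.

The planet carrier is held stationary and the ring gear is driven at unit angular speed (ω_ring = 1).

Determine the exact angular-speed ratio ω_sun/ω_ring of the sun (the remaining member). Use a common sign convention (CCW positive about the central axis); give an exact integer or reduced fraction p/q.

-38/11

N_ring = 22 + 2·27 = 76
22(ω_s−ω_c) = −76(ω_r−ω_c),  ω_c=0, ω_r=1
ω_s = 0 − (76/22)(1−0) = -38/11
ω_s/ω_r = -38/11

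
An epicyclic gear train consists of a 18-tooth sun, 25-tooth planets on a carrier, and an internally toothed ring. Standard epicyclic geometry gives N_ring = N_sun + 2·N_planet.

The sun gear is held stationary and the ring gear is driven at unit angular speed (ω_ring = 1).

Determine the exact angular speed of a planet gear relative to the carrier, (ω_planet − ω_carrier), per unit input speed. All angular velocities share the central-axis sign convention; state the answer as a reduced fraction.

N_ring = 18 + 2·25 = 68
18(ω_s−ω_c) = −68(ω_r−ω_c),  ω_s=0, ω_r=1
18(0−ω_c) = −68(1−ω_c)  ⇒  86ω_c = 68  ⇒  ω_c = 34/43
sun–planet: 18·(0−34/43) = −25·(ω_p−ω_c)  ⇒  ω_p−ω_c = −(18/25)·(-34/43) = 612/1075

612/1075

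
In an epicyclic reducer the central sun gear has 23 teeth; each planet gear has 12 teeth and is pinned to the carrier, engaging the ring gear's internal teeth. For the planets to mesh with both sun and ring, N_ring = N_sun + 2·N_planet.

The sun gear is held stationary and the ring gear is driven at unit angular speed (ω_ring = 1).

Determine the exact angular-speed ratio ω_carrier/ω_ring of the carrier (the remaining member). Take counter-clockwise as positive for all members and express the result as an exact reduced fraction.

N_ring = 23 + 2·12 = 47
23(ω_s−ω_c) = −47(ω_r−ω_c),  ω_s=0, ω_r=1
23(0−ω_c) = −47(1−ω_c)  ⇒  70ω_c = 47  ⇒  ω_c = 47/70
ω_c/ω_r = 47/70

47/70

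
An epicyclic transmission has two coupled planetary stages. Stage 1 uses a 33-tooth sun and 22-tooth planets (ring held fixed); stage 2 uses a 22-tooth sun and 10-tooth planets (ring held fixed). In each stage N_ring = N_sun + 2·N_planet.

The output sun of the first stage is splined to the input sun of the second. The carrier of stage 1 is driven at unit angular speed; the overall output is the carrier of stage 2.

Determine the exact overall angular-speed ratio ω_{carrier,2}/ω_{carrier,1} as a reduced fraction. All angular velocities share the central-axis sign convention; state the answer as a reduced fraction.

55/48

Stage 1: N_ring = 33 + 2·22 = 77
Stage 1: 33(ω_s−ω_c) = −77(ω_r−ω_c),  ω_r=0, ω_c=1
Stage 1: ω_s = 1 − (77/33)(0−1) = 10/3
  ⇒ ω_s¹/ω_c¹ = 10/3
Stage 2: N_ring = 22 + 2·10 = 42
Stage 2: 22(ω_s−ω_c) = −42(ω_r−ω_c),  ω_r=0, ω_s=1
Stage 2: 22(1−ω_c) = −42(0−ω_c)  ⇒  64ω_c = 22  ⇒  ω_c = 11/32
  ⇒ ω_c²/ω_s² = 11/32
Coupling ω_s² = ω_s¹ ⇒ overall = 10/3 × 11/32 = 55/48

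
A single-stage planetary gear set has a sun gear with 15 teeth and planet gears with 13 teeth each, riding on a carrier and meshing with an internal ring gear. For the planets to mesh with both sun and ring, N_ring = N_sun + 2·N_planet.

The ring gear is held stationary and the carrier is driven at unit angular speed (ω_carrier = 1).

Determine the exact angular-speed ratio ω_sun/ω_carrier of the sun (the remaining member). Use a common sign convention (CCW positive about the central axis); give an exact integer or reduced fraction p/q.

56/15

N_ring = 15 + 2·13 = 41
15(ω_s−ω_c) = −41(ω_r−ω_c),  ω_r=0, ω_c=1
ω_s = 1 − (41/15)(0−1) = 56/15
ω_s/ω_c = 56/15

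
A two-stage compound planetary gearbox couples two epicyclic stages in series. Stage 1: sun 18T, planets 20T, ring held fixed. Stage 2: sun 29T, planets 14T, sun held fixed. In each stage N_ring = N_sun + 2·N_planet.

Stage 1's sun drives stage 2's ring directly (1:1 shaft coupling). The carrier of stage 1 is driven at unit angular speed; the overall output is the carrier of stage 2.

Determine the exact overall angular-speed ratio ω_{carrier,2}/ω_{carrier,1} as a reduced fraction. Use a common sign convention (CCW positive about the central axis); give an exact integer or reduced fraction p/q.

361/129

Stage 1: N_ring = 18 + 2·20 = 58
Stage 1: 18(ω_s−ω_c) = −58(ω_r−ω_c),  ω_r=0, ω_c=1
Stage 1: ω_s = 1 − (58/18)(0−1) = 38/9
  ⇒ ω_s¹/ω_c¹ = 38/9
Stage 2: N_ring = 29 + 2·14 = 57
Stage 2: 29(ω_s−ω_c) = −57(ω_r−ω_c),  ω_s=0, ω_r=1
Stage 2: 29(0−ω_c) = −57(1−ω_c)  ⇒  86ω_c = 57  ⇒  ω_c = 57/86
  ⇒ ω_c²/ω_r² = 57/86
Coupling ω_r² = ω_s¹ ⇒ overall = 38/9 × 57/86 = 361/129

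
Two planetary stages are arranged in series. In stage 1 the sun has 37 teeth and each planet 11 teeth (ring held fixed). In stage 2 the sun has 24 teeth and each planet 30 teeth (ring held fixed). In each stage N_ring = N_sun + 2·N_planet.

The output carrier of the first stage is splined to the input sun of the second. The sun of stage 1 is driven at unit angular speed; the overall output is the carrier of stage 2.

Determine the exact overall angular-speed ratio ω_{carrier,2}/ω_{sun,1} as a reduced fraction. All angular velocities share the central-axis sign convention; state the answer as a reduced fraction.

37/432

Stage 1: N_ring = 37 + 2·11 = 59
Stage 1: 37(ω_s−ω_c) = −59(ω_r−ω_c),  ω_r=0, ω_s=1
Stage 1: 37(1−ω_c) = −59(0−ω_c)  ⇒  96ω_c = 37  ⇒  ω_c = 37/96
  ⇒ ω_c¹/ω_s¹ = 37/96
Stage 2: N_ring = 24 + 2·30 = 84
Stage 2: 24(ω_s−ω_c) = −84(ω_r−ω_c),  ω_r=0, ω_s=1
Stage 2: 24(1−ω_c) = −84(0−ω_c)  ⇒  108ω_c = 24  ⇒  ω_c = 2/9
  ⇒ ω_c²/ω_s² = 2/9
Coupling ω_s² = ω_c¹ ⇒ overall = 37/96 × 2/9 = 37/432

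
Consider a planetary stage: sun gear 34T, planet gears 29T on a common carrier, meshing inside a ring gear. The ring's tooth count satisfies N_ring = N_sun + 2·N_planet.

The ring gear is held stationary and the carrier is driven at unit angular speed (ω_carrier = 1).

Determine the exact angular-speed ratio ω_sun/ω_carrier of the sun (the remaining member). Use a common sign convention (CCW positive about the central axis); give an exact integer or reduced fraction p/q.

N_ring = 34 + 2·29 = 92
34(ω_s−ω_c) = −92(ω_r−ω_c),  ω_r=0, ω_c=1
ω_s = 1 − (92/34)(0−1) = 63/17
ω_s/ω_c = 63/17

63/17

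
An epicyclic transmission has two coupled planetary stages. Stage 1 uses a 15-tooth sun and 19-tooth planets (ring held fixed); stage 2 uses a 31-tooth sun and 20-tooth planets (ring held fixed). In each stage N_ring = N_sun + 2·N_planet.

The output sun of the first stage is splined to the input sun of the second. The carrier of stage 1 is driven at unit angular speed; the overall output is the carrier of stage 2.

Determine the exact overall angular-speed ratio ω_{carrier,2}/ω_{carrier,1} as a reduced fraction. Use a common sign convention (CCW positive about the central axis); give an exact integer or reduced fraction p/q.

62/45

Stage 1: N_ring = 15 + 2·19 = 53
Stage 1: 15(ω_s−ω_c) = −53(ω_r−ω_c),  ω_r=0, ω_c=1
Stage 1: ω_s = 1 − (53/15)(0−1) = 68/15
  ⇒ ω_s¹/ω_c¹ = 68/15
Stage 2: N_ring = 31 + 2·20 = 71
Stage 2: 31(ω_s−ω_c) = −71(ω_r−ω_c),  ω_r=0, ω_s=1
Stage 2: 31(1−ω_c) = −71(0−ω_c)  ⇒  102ω_c = 31  ⇒  ω_c = 31/102
  ⇒ ω_c²/ω_s² = 31/102
Coupling ω_s² = ω_s¹ ⇒ overall = 68/15 × 31/102 = 62/45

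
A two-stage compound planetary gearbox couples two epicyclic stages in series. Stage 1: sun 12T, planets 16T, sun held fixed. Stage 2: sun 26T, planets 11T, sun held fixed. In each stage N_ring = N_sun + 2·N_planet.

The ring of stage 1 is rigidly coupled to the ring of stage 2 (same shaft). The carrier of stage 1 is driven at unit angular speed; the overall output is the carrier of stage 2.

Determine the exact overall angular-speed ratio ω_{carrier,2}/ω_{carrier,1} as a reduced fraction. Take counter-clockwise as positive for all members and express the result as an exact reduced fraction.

Stage 1: N_ring = 12 + 2·16 = 44
Stage 1: 12(ω_s−ω_c) = −44(ω_r−ω_c),  ω_s=0, ω_c=1
Stage 1: ω_r = 1 − (12/44)(0−1) = 14/11
  ⇒ ω_r¹/ω_c¹ = 14/11
Stage 2: N_ring = 26 + 2·11 = 48
Stage 2: 26(ω_s−ω_c) = −48(ω_r−ω_c),  ω_s=0, ω_r=1
Stage 2: 26(0−ω_c) = −48(1−ω_c)  ⇒  74ω_c = 48  ⇒  ω_c = 24/37
  ⇒ ω_c²/ω_r² = 24/37
Coupling ω_r² = ω_r¹ ⇒ overall = 14/11 × 24/37 = 336/407

336/407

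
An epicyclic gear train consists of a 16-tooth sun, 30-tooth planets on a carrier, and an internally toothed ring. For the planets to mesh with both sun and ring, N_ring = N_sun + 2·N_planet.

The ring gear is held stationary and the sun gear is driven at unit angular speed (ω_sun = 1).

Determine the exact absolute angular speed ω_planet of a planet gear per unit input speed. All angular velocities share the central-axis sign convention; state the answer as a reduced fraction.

N_ring = 16 + 2·30 = 76
16(ω_s−ω_c) = −76(ω_r−ω_c),  ω_r=0, ω_s=1
16(1−ω_c) = −76(0−ω_c)  ⇒  92ω_c = 16  ⇒  ω_c = 4/23
sun–planet: 16·(1−4/23) = −30·(ω_p−ω_c)  ⇒  ω_p−ω_c = −(16/30)·(19/23) = -152/345
ω_p = 4/23 − 152/345 = -4/15

-4/15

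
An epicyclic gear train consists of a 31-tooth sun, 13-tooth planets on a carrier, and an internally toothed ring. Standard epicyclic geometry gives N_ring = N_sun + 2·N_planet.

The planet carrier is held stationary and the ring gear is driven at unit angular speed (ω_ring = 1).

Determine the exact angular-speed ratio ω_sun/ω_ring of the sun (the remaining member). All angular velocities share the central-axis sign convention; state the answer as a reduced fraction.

N_ring = 31 + 2·13 = 57
31(ω_s−ω_c) = −57(ω_r−ω_c),  ω_c=0, ω_r=1
ω_s = 0 − (57/31)(1−0) = -57/31
ω_s/ω_r = -57/31

-57/31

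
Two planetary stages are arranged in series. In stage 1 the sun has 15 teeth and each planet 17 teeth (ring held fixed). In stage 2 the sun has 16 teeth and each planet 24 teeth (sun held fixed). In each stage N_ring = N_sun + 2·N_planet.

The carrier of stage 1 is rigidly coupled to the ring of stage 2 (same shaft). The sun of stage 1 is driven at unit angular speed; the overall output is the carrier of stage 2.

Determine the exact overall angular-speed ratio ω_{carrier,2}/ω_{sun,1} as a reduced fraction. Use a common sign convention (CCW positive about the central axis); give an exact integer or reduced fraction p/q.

3/16

Stage 1: N_ring = 15 + 2·17 = 49
Stage 1: 15(ω_s−ω_c) = −49(ω_r−ω_c),  ω_r=0, ω_s=1
Stage 1: 15(1−ω_c) = −49(0−ω_c)  ⇒  64ω_c = 15  ⇒  ω_c = 15/64
  ⇒ ω_c¹/ω_s¹ = 15/64
Stage 2: N_ring = 16 + 2·24 = 64
Stage 2: 16(ω_s−ω_c) = −64(ω_r−ω_c),  ω_s=0, ω_r=1
Stage 2: 16(0−ω_c) = −64(1−ω_c)  ⇒  80ω_c = 64  ⇒  ω_c = 4/5
  ⇒ ω_c²/ω_r² = 4/5
Coupling ω_r² = ω_c¹ ⇒ overall = 15/64 × 4/5 = 3/16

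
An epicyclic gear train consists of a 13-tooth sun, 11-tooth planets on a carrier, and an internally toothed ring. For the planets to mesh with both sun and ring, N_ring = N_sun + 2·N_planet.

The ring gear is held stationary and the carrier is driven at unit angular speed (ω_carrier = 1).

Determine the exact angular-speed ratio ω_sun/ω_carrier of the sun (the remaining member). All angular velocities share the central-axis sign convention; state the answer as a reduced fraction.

N_ring = 13 + 2·11 = 35
13(ω_s−ω_c) = −35(ω_r−ω_c),  ω_r=0, ω_c=1
ω_s = 1 − (35/13)(0−1) = 48/13
ω_s/ω_c = 48/13

48/13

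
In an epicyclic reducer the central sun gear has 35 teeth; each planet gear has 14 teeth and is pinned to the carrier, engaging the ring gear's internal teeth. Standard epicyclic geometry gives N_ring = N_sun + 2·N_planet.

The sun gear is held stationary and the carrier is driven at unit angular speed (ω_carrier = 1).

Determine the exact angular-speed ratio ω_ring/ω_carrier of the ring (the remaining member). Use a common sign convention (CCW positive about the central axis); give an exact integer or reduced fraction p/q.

N_ring = 35 + 2·14 = 63
35(ω_s−ω_c) = −63(ω_r−ω_c),  ω_s=0, ω_c=1
ω_r = 1 − (35/63)(0−1) = 14/9
ω_r/ω_c = 14/9

14/9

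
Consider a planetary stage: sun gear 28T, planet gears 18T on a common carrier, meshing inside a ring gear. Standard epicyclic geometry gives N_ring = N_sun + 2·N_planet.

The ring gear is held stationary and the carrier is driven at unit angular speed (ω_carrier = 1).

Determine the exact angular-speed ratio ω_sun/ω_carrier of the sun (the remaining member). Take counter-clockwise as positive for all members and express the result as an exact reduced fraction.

N_ring = 28 + 2·18 = 64
28(ω_s−ω_c) = −64(ω_r−ω_c),  ω_r=0, ω_c=1
ω_s = 1 − (64/28)(0−1) = 23/7
ω_s/ω_c = 23/7

23/7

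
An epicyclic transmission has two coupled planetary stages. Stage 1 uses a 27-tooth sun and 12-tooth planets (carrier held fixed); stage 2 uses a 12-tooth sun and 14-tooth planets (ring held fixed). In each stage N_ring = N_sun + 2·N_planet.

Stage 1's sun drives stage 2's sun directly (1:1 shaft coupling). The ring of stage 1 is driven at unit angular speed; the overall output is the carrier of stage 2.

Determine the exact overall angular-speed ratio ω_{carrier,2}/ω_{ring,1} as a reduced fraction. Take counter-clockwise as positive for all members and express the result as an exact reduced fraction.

-17/39

Stage 1: N_ring = 27 + 2·12 = 51
Stage 1: 27(ω_s−ω_c) = −51(ω_r−ω_c),  ω_c=0, ω_r=1
Stage 1: ω_s = 0 − (51/27)(1−0) = -17/9
  ⇒ ω_s¹/ω_r¹ = -17/9
Stage 2: N_ring = 12 + 2·14 = 40
Stage 2: 12(ω_s−ω_c) = −40(ω_r−ω_c),  ω_r=0, ω_s=1
Stage 2: 12(1−ω_c) = −40(0−ω_c)  ⇒  52ω_c = 12  ⇒  ω_c = 3/13
  ⇒ ω_c²/ω_s² = 3/13
Coupling ω_s² = ω_s¹ ⇒ overall = -17/9 × 3/13 = -17/39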